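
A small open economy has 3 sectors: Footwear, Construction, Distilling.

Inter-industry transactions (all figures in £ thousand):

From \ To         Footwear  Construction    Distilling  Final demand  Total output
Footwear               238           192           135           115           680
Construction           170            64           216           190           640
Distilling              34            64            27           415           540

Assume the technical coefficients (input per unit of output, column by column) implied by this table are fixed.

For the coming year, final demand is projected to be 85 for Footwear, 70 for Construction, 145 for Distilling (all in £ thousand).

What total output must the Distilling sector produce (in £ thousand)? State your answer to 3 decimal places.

Technical coefficients a_ij = z_ij / X_j:
  a_11 = 238/680 = 0.35, a_21 = 170/680 = 0.25, a_31 = 34/680 = 0.05
  a_12 = 192/640 = 0.30, a_22 = 64/640 = 0.10, a_32 = 64/640 = 0.10
  a_13 = 135/540 = 0.25, a_23 = 216/540 = 0.40, a_33 = 27/540 = 0.05
I − A =
  [   0.65    -0.30    -0.25]
  [  -0.25     0.90    -0.40]
  [  -0.05    -0.10     0.95]
Cofactors of I−A, C_ij = (−1)^(i+j)·(minor ij) (rows/columns in the sector order above):
  C_11 = (0.90)(0.95) − (-0.40)(-0.10) = 0.8150
  C_12 = −[(-0.25)(0.95) − (-0.40)(-0.05)] = 0.2575
  C_13 = (-0.25)(-0.10) − (0.90)(-0.05) = 0.0700
  C_21 = −[(-0.30)(0.95) − (-0.25)(-0.10)] = 0.3100
  C_22 = (0.65)(0.95) − (-0.25)(-0.05) = 0.6050
  C_23 = −[(0.65)(-0.10) − (-0.30)(-0.05)] = 0.0800
  C_31 = (-0.30)(-0.40) − (-0.25)(0.90) = 0.3450
  C_32 = −[(0.65)(-0.40) − (-0.25)(-0.25)] = 0.3225
  C_33 = (0.65)(0.90) − (-0.30)(-0.25) = 0.5100
det(I−A) = Σ_j (I−A)_1j·C_1j = (0.65)(0.8150) + (-0.30)(0.2575) + (-0.25)(0.0700) = 0.4350
adj(I−A) = Cᵀ =
  [ 0.8150   0.3100   0.3450]
  [ 0.2575   0.6050   0.3225]
  [ 0.0700   0.0800   0.5100]
(I − A)⁻¹ = adj(I−A) / det(I−A) ≈
  [   1.8736     0.7126     0.7931]
  [   0.5920     1.3908     0.7414]
  [   0.1609     0.1839     1.1724]
x = (I − A)⁻¹ d = adj(I−A)·d / det(I−A), with det(I−A) = 0.4350:
  x_1 = (0.8150·85 + 0.3100·70 + 0.3450·145) / 0.4350 = 141.00 / 0.4350 ≈ 324.138
  x_2 = (0.2575·85 + 0.6050·70 + 0.3225·145) / 0.4350 = 111.00 / 0.4350 ≈ 255.172
  x_3 = (0.0700·85 + 0.0800·70 + 0.5100·145) / 0.4350 = 85.50 / 0.4350 ≈ 196.552

x_3 = 196.552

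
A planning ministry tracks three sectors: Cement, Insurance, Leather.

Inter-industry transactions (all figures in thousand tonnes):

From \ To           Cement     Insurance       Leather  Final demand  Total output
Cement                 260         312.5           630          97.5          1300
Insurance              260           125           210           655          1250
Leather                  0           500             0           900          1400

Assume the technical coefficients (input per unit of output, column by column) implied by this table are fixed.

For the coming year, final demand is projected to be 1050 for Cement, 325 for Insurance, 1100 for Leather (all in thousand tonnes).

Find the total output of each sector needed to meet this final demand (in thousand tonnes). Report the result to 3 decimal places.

Technical coefficients a_ij = z_ij / X_j:
  a_11 = 260/1300 = 0.20, a_21 = 260/1300 = 0.20, a_31 = 0/1300 = 0.00
  a_12 = 312.5/1250 = 0.25, a_22 = 125/1250 = 0.10, a_32 = 500/1250 = 0.40
  a_13 = 630/1400 = 0.45, a_23 = 210/1400 = 0.15, a_33 = 0/1400 = 0.00
I − A =
  [   0.80    -0.25    -0.45]
  [  -0.20     0.90    -0.15]
  [   0.00    -0.40     1.00]
Cofactors of I−A, C_ij = (−1)^(i+j)·(minor ij) (rows/columns in the sector order above):
  C_11 = (0.90)(1.00) − (-0.15)(-0.40) = 0.8400
  C_12 = −[(-0.20)(1.00) − (-0.15)(0.00)] = 0.2000
  C_13 = (-0.20)(-0.40) − (0.90)(0.00) = 0.0800
  C_21 = −[(-0.25)(1.00) − (-0.45)(-0.40)] = 0.4300
  C_22 = (0.80)(1.00) − (-0.45)(0.00) = 0.8000
  C_23 = −[(0.80)(-0.40) − (-0.25)(0.00)] = 0.3200
  C_31 = (-0.25)(-0.15) − (-0.45)(0.90) = 0.4425
  C_32 = −[(0.80)(-0.15) − (-0.45)(-0.20)] = 0.2100
  C_33 = (0.80)(0.90) − (-0.25)(-0.20) = 0.6700
det(I−A) = Σ_j (I−A)_1j·C_1j = (0.80)(0.8400) + (-0.25)(0.2000) + (-0.45)(0.0800) = 0.5860
adj(I−A) = Cᵀ =
  [ 0.8400   0.4300   0.4425]
  [ 0.2000   0.8000   0.2100]
  [ 0.0800   0.3200   0.6700]
(I − A)⁻¹ = adj(I−A) / det(I−A) ≈
  [   1.4334     0.7338     0.7551]
  [   0.3413     1.3652     0.3584]
  [   0.1365     0.5461     1.1433]
x = (I − A)⁻¹ d = adj(I−A)·d / det(I−A), with det(I−A) = 0.5860:
  x_1 = (0.8400·1050 + 0.4300·325 + 0.4425·1100) / 0.5860 = 1508.50 / 0.5860 ≈ 2574.232
  x_2 = (0.2000·1050 + 0.8000·325 + 0.2100·1100) / 0.5860 = 701.00 / 0.5860 ≈ 1196.246
  x_3 = (0.0800·1050 + 0.3200·325 + 0.6700·1100) / 0.5860 = 925.00 / 0.5860 ≈ 1578.498

x_1 = 2574.232, x_2 = 1196.246, x_3 = 1578.498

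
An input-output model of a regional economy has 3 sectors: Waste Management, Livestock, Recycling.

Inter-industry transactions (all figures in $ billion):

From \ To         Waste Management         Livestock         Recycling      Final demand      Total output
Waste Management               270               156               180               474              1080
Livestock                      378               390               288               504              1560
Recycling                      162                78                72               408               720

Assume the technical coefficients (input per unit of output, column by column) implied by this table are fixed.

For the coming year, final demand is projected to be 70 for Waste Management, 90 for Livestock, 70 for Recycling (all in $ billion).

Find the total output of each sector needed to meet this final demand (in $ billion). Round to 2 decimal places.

x_W = 168.55, x_L = 262.91, x_R = 120.47

Technical coefficients a_ij = z_ij / X_j:
  a_WW = 270/1080 = 0.25, a_LW = 378/1080 = 0.35, a_RW = 162/1080 = 0.15
  a_WL = 156/1560 = 0.10, a_LL = 390/1560 = 0.25, a_RL = 78/1560 = 0.05
  a_WR = 180/720 = 0.25, a_LR = 288/720 = 0.40, a_RR = 72/720 = 0.10
I − A =
  [   0.75    -0.10    -0.25]
  [  -0.35     0.75    -0.40]
  [  -0.15    -0.05     0.90]
Cofactors of I−A, C_ij = (−1)^(i+j)·(minor ij) (rows/columns in the sector order above):
  C_11 = (0.75)(0.90) − (-0.40)(-0.05) = 0.6550
  C_12 = −[(-0.35)(0.90) − (-0.40)(-0.15)] = 0.3750
  C_13 = (-0.35)(-0.05) − (0.75)(-0.15) = 0.1300
  C_21 = −[(-0.10)(0.90) − (-0.25)(-0.05)] = 0.1025
  C_22 = (0.75)(0.90) − (-0.25)(-0.15) = 0.6375
  C_23 = −[(0.75)(-0.05) − (-0.10)(-0.15)] = 0.0525
  C_31 = (-0.10)(-0.40) − (-0.25)(0.75) = 0.2275
  C_32 = −[(0.75)(-0.40) − (-0.25)(-0.35)] = 0.3875
  C_33 = (0.75)(0.75) − (-0.10)(-0.35) = 0.5275
det(I−A) = Σ_j (I−A)_1j·C_1j = (0.75)(0.6550) + (-0.10)(0.3750) + (-0.25)(0.1300) = 0.42125
adj(I−A) = Cᵀ =
  [ 0.6550   0.1025   0.2275]
  [ 0.3750   0.6375   0.3875]
  [ 0.1300   0.0525   0.5275]
(I − A)⁻¹ = adj(I−A) / det(I−A) ≈
  [   1.5549     0.2433     0.5401]
  [   0.8902     1.5134     0.9199]
  [   0.3086     0.1246     1.2522]
x = (I − A)⁻¹ d = adj(I−A)·d / det(I−A), with det(I−A) = 0.42125:
  x_W = (0.6550·70 + 0.1025·90 + 0.2275·70) / 0.42125 = 71.00 / 0.42125 ≈ 168.55
  x_L = (0.3750·70 + 0.6375·90 + 0.3875·70) / 0.42125 = 110.75 / 0.42125 ≈ 262.91
  x_R = (0.1300·70 + 0.0525·90 + 0.5275·70) / 0.42125 = 50.75 / 0.42125 ≈ 120.47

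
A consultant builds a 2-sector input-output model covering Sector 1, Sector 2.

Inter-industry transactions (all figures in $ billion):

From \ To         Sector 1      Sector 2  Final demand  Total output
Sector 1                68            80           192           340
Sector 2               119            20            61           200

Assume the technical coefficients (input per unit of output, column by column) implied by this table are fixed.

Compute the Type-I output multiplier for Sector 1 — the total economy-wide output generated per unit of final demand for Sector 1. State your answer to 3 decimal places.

Technical coefficients a_ij = z_ij / X_j:
  a_11 = 68/340 = 0.20, a_21 = 119/340 = 0.35
  a_12 = 80/200 = 0.40, a_22 = 20/200 = 0.10
I − A =
  [   0.80    -0.40]
  [  -0.35     0.90]
det(I−A) = (0.80)(0.90) − (-0.40)(-0.35) = 0.5800
adj(I−A) = [[0.90, 0.40], [0.35, 0.80]]
(I − A)⁻¹ = adj(I−A) / det(I−A) ≈
  [   1.5517     0.6897]
  [   0.6034     1.3793]
The output multiplier for sector j is the column-j sum of the Leontief inverse (I − A)⁻¹ = adj(I−A) / det(I−A).
Column 1 of adj(I−A): (0.90, 0.35); det(I−A) = 0.5800.
m_1 = (0.90 + 0.35) / 0.5800 = 1.25 / 0.5800 ≈ 2.155.

m_1 = 2.155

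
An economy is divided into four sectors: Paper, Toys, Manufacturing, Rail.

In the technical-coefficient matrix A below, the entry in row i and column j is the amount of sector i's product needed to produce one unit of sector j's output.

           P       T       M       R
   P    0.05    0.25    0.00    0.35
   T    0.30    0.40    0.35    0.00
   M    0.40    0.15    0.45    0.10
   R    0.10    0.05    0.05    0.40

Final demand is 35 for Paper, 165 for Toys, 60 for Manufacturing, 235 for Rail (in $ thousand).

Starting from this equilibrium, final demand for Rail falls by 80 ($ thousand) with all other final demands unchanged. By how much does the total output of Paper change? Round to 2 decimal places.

I − A =
  [   0.95    -0.25     0.00    -0.35]
  [  -0.30     0.60    -0.35     0.00]
  [  -0.40    -0.15     0.55    -0.10]
  [  -0.10    -0.05    -0.05     0.60]
Compute the cofactors C_ij = (−1)^(i+j)·(3×3 minor ij) of I−A; the adjugate is their transpose:
adj(I−A) = Cᵀ =
  [ 0.161750   0.093500   0.069125   0.105875]
  [ 0.185000   0.282500   0.192500   0.140000]
  [ 0.178500   0.154500   0.270750   0.149250]
  [ 0.057250   0.052000   0.050125   0.187375]
det(I−A) = Σ_j (I−A)_1j·C_1j = (0.95)(0.161750) + (-0.25)(0.185000) + (0.00)(0.178500) + (-0.35)(0.057250) = 0.087375
(I − A)⁻¹ = adj(I−A) / det(I−A) ≈
  [   1.8512     1.0701     0.7911     1.2117]
  [   2.1173     3.2332     2.2031     1.6023]
  [   2.0429     1.7682     3.0987     1.7082]
  [   0.6552     0.5951     0.5737     2.1445]
Δx = (I − A)⁻¹ Δd with Δd having -80 in the Rail component and 0 elsewhere.
So Δx_P = L_PR · (-80), where L_PR = adj(I−A)_PR / det(I−A) = 0.105875 / 0.087375.
Δx_P = 0.105875 × (-80) / 0.087375 = -8.47 / 0.087375 ≈ -96.94.

Δx_P = -96.94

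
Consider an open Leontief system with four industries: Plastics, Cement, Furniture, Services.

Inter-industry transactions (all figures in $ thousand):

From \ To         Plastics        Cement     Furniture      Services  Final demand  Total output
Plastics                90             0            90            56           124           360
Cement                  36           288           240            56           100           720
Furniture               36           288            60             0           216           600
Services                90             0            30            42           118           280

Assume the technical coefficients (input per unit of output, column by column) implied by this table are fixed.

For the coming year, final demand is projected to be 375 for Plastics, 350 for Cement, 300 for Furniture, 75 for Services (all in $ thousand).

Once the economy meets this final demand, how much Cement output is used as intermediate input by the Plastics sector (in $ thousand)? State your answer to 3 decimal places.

z_CP = 83.649

Technical coefficients a_ij = z_ij / X_j:
  a_PP = 90/360 = 0.25, a_CP = 36/360 = 0.10, a_FP = 36/360 = 0.10, a_SP = 90/360 = 0.25
  a_PC = 0/720 = 0.00, a_CC = 288/720 = 0.40, a_FC = 288/720 = 0.40, a_SC = 0/720 = 0.00
  a_PF = 90/600 = 0.15, a_CF = 240/600 = 0.40, a_FF = 60/600 = 0.10, a_SF = 30/600 = 0.05
  a_PS = 56/280 = 0.20, a_CS = 56/280 = 0.20, a_FS = 0/280 = 0.00, a_SS = 42/280 = 0.15
I − A =
  [   0.75     0.00    -0.15    -0.20]
  [  -0.10     0.60    -0.40    -0.20]
  [  -0.10    -0.40     0.90     0.00]
  [  -0.25     0.00    -0.05     0.85]
Compute the cofactors C_ij = (−1)^(i+j)·(3×3 minor ij) of I−A; the adjugate is their transpose:
adj(I−A) = Cᵀ =
  [ 0.31900   0.05500   0.08250   0.08800]
  [ 0.15650   0.51500   0.26375   0.15800]
  [ 0.10500   0.23500   0.35250   0.08000]
  [ 0.10000   0.03000   0.04500   0.27000]
det(I−A) = Σ_j (I−A)_1j·C_1j = (0.75)(0.31900) + (0.00)(0.15650) + (-0.15)(0.10500) + (-0.20)(0.10000) = 0.2035
(I − A)⁻¹ = adj(I−A) / det(I−A) ≈
  [   1.5676     0.2703     0.4054     0.4324]
  [   0.7690     2.5307     1.2961     0.7764]
  [   0.5160     1.1548     1.7322     0.3931]
  [   0.4914     0.1474     0.2211     1.3268]
First solve x = (I − A)⁻¹ d = adj(I−A)·d / det(I−A); in particular x_P = (0.31900·375 + 0.05500·350 + 0.08250·300 + 0.08800·75) / 0.2035 = 170.225 / 0.2035 ≈ 836.48649.
Intermediate flow from C to P: z_CP = a_CP · x_P = 0.10 × 170.225 / 0.2035 = 17.0225 / 0.2035 ≈ 83.649.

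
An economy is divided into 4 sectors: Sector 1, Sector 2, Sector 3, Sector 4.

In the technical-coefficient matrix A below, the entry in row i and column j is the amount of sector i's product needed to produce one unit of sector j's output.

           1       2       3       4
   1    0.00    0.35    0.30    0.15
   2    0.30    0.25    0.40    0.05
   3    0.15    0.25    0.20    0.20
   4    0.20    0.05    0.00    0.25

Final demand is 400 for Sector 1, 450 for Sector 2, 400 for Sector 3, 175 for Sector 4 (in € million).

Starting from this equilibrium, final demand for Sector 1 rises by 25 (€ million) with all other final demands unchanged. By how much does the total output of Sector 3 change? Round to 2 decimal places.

Δx_3 = 20.74

I − A =
  [   1.00    -0.35    -0.30    -0.15]
  [  -0.30     0.75    -0.40    -0.05]
  [  -0.15    -0.25     0.80    -0.20]
  [  -0.20    -0.05     0.00     0.75]
Compute the cofactors C_ij = (−1)^(i+j)·(3×3 minor ij) of I−A; the adjugate is their transpose:
adj(I−A) = Cᵀ =
  [ 0.36900   0.27525   0.27600   0.16575]
  [ 0.24900   0.53025   0.35850   0.18075]
  [ 0.17575   0.24450   0.45300   0.17225]
  [ 0.11500   0.10875   0.09750   0.33875]
det(I−A) = Σ_j (I−A)_1j·C_1j = (1.00)(0.36900) + (-0.35)(0.24900) + (-0.30)(0.17575) + (-0.15)(0.11500) = 0.211875
(I − A)⁻¹ = adj(I−A) / det(I−A) ≈
  [   1.7416     1.2991     1.3027     0.7823]
  [   1.1752     2.5027     1.6920     0.8531]
  [   0.8295     1.1540     2.1381     0.8130]
  [   0.5428     0.5133     0.4602     1.5988]
Δx = (I − A)⁻¹ Δd with Δd having +25 in the Sector 1 component and 0 elsewhere.
So Δx_3 = L_31 · (+25), where L_31 = adj(I−A)_31 / det(I−A) = 0.17575 / 0.211875.
Δx_3 = 0.17575 × (+25) / 0.211875 = 4.39375 / 0.211875 ≈ 20.74.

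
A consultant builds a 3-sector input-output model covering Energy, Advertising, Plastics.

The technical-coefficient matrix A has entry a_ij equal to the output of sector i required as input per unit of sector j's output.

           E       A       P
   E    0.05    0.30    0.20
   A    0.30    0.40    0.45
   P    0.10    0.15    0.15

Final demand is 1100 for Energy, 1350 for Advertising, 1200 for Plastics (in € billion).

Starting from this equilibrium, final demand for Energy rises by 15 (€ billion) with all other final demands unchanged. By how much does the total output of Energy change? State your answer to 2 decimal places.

I − A =
  [   0.95    -0.30    -0.20]
  [  -0.30     0.60    -0.45]
  [  -0.10    -0.15     0.85]
Cofactors of I−A, C_ij = (−1)^(i+j)·(minor ij) (rows/columns in the sector order above):
  C_11 = (0.60)(0.85) − (-0.45)(-0.15) = 0.4425
  C_12 = −[(-0.30)(0.85) − (-0.45)(-0.10)] = 0.3000
  C_13 = (-0.30)(-0.15) − (0.60)(-0.10) = 0.1050
  C_21 = −[(-0.30)(0.85) − (-0.20)(-0.15)] = 0.2850
  C_22 = (0.95)(0.85) − (-0.20)(-0.10) = 0.7875
  C_23 = −[(0.95)(-0.15) − (-0.30)(-0.10)] = 0.1725
  C_31 = (-0.30)(-0.45) − (-0.20)(0.60) = 0.2550
  C_32 = −[(0.95)(-0.45) − (-0.20)(-0.30)] = 0.4875
  C_33 = (0.95)(0.60) − (-0.30)(-0.30) = 0.4800
det(I−A) = Σ_j (I−A)_1j·C_1j = (0.95)(0.4425) + (-0.30)(0.3000) + (-0.20)(0.1050) = 0.309375
adj(I−A) = Cᵀ =
  [ 0.4425   0.2850   0.2550]
  [ 0.3000   0.7875   0.4875]
  [ 0.1050   0.1725   0.4800]
(I − A)⁻¹ = adj(I−A) / det(I−A) ≈
  [   1.4303     0.9212     0.8242]
  [   0.9697     2.5455     1.5758]
  [   0.3394     0.5576     1.5515]
Δx = (I − A)⁻¹ Δd with Δd having +15 in the Energy component and 0 elsewhere.
So Δx_E = L_EE · (+15), where L_EE = adj(I−A)_EE / det(I−A) = 0.4425 / 0.309375.
Δx_E = 0.4425 × (+15) / 0.309375 = 6.6375 / 0.309375 ≈ 21.45.

Δx_E = 21.45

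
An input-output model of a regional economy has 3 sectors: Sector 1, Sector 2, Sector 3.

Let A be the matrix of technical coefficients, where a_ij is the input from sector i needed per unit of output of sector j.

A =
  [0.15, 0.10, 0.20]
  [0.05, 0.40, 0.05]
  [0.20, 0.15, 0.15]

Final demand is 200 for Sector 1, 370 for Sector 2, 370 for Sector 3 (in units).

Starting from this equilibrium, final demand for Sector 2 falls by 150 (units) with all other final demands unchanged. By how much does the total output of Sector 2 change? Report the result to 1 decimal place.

I − A =
  [   0.85    -0.10    -0.20]
  [  -0.05     0.60    -0.05]
  [  -0.20    -0.15     0.85]
Cofactors of I−A, C_ij = (−1)^(i+j)·(minor ij) (rows/columns in the sector order above):
  C_11 = (0.60)(0.85) − (-0.05)(-0.15) = 0.5025
  C_12 = −[(-0.05)(0.85) − (-0.05)(-0.20)] = 0.0525
  C_13 = (-0.05)(-0.15) − (0.60)(-0.20) = 0.1275
  C_21 = −[(-0.10)(0.85) − (-0.20)(-0.15)] = 0.1150
  C_22 = (0.85)(0.85) − (-0.20)(-0.20) = 0.6825
  C_23 = −[(0.85)(-0.15) − (-0.10)(-0.20)] = 0.1475
  C_31 = (-0.10)(-0.05) − (-0.20)(0.60) = 0.1250
  C_32 = −[(0.85)(-0.05) − (-0.20)(-0.05)] = 0.0525
  C_33 = (0.85)(0.60) − (-0.10)(-0.05) = 0.5050
det(I−A) = Σ_j (I−A)_1j·C_1j = (0.85)(0.5025) + (-0.10)(0.0525) + (-0.20)(0.1275) = 0.396375
adj(I−A) = Cᵀ =
  [ 0.5025   0.1150   0.1250]
  [ 0.0525   0.6825   0.0525]
  [ 0.1275   0.1475   0.5050]
(I − A)⁻¹ = adj(I−A) / det(I−A) ≈
  [   1.2677     0.2901     0.3154]
  [   0.1325     1.7219     0.1325]
  [   0.3217     0.3721     1.2740]
Δx = (I − A)⁻¹ Δd with Δd having -150 in the Sector 2 component and 0 elsewhere.
So Δx_2 = L_22 · (-150), where L_22 = adj(I−A)_22 / det(I−A) = 0.6825 / 0.396375.
Δx_2 = 0.6825 × (-150) / 0.396375 = -102.375 / 0.396375 ≈ -258.3.

Δx_2 = -258.3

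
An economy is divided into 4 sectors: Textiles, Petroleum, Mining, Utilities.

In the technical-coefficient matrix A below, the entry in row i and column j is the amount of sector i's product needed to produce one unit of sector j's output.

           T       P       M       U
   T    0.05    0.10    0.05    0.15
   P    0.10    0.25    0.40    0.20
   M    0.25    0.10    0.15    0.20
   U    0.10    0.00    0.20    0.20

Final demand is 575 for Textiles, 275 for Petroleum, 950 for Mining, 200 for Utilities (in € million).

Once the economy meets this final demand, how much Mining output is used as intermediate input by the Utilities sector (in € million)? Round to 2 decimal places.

z_MU = 165.59

I − A =
  [   0.95    -0.10    -0.05    -0.15]
  [  -0.10     0.75    -0.40    -0.20]
  [  -0.25    -0.10     0.85    -0.20]
  [  -0.10     0.00    -0.20     0.80]
Compute the cofactors C_ij = (−1)^(i+j)·(3×3 minor ij) of I−A; the adjugate is their transpose:
adj(I−A) = Cᵀ =
  [ 0.444000   0.071000   0.088500   0.123125]
  [ 0.179000   0.576750   0.344000   0.263750]
  [ 0.175000   0.096500   0.548750   0.194125]
  [ 0.099250   0.033000   0.148250   0.539250]
det(I−A) = Σ_j (I−A)_1j·C_1j = (0.95)(0.444000) + (-0.10)(0.179000) + (-0.05)(0.175000) + (-0.15)(0.099250) = 0.3802625
(I − A)⁻¹ = adj(I−A) / det(I−A) ≈
  [   1.1676     0.1867     0.2327     0.3238]
  [   0.4707     1.5167     0.9046     0.6936]
  [   0.4602     0.2538     1.4431     0.5105]
  [   0.2610     0.0868     0.3899     1.4181]
First solve x = (I − A)⁻¹ d = adj(I−A)·d / det(I−A); in particular x_U = (0.099250·575 + 0.033000·275 + 0.148250·950 + 0.539250·200) / 0.3802625 = 314.83125 / 0.3802625 ≈ 827.9314.
Intermediate flow from M to U: z_MU = a_MU · x_U = 0.20 × 314.83125 / 0.3802625 = 62.96625 / 0.3802625 ≈ 165.59.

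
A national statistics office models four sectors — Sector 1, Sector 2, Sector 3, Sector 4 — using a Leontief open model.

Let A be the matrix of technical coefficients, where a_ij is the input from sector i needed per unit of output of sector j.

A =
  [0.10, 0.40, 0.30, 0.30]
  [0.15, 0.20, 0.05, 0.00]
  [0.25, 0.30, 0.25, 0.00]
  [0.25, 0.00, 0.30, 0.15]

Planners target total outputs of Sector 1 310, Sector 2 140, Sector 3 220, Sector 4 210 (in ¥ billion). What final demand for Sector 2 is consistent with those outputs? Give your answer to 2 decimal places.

d_2 = 54.50

I − A =
  [   0.90    -0.40    -0.30    -0.30]
  [  -0.15     0.80    -0.05     0.00]
  [  -0.25    -0.30     0.75     0.00]
  [  -0.25     0.00    -0.30     0.85]
d = (I − A) x:
  d_1 = (+0.90)·310 + (-0.40)·140 + (-0.30)·220 + (-0.30)·210 = 94.00
  d_2 = (-0.15)·310 + (+0.80)·140 + (-0.05)·220 + (+0.00)·210 = 54.50
  d_3 = (-0.25)·310 + (-0.30)·140 + (+0.75)·220 + (+0.00)·210 = 45.50
  d_4 = (-0.25)·310 + (+0.00)·140 + (-0.30)·220 + (+0.85)·210 = 35.00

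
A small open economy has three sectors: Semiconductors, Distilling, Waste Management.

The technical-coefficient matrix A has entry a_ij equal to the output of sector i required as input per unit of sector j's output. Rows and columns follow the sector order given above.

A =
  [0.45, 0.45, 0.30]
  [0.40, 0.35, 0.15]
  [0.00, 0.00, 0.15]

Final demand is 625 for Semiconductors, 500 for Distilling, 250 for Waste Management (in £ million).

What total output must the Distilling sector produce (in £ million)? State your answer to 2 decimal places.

I − A =
  [   0.55    -0.45    -0.30]
  [  -0.40     0.65    -0.15]
  [   0.00     0.00     0.85]
Cofactors of I−A, C_ij = (−1)^(i+j)·(minor ij) (rows/columns in the sector order above):
  C_11 = (0.65)(0.85) − (-0.15)(0.00) = 0.5525
  C_12 = −[(-0.40)(0.85) − (-0.15)(0.00)] = 0.3400
  C_13 = (-0.40)(0.00) − (0.65)(0.00) = 0.0000
  C_21 = −[(-0.45)(0.85) − (-0.30)(0.00)] = 0.3825
  C_22 = (0.55)(0.85) − (-0.30)(0.00) = 0.4675
  C_23 = −[(0.55)(0.00) − (-0.45)(0.00)] = 0.0000
  C_31 = (-0.45)(-0.15) − (-0.30)(0.65) = 0.2625
  C_32 = −[(0.55)(-0.15) − (-0.30)(-0.40)] = 0.2025
  C_33 = (0.55)(0.65) − (-0.45)(-0.40) = 0.1775
det(I−A) = Σ_j (I−A)_1j·C_1j = (0.55)(0.5525) + (-0.45)(0.3400) + (-0.30)(0.0000) = 0.150875
adj(I−A) = Cᵀ =
  [ 0.5525   0.3825   0.2625]
  [ 0.3400   0.4675   0.2025]
  [ 0.0000   0.0000   0.1775]
(I − A)⁻¹ = adj(I−A) / det(I−A) ≈
  [   3.6620     2.5352     1.7399]
  [   2.2535     3.0986     1.3422]
  [   0.0000     0.0000     1.1765]
x = (I − A)⁻¹ d = adj(I−A)·d / det(I−A), with det(I−A) = 0.150875:
  x_1 = (0.5525·625 + 0.3825·500 + 0.2625·250) / 0.150875 = 602.1875 / 0.150875 ≈ 3991.30
  x_2 = (0.3400·625 + 0.4675·500 + 0.2025·250) / 0.150875 = 496.875 / 0.150875 ≈ 3293.29
  x_3 = (0.0000·625 + 0.0000·500 + 0.1775·250) / 0.150875 = 44.375 / 0.150875 ≈ 294.12

x_2 = 3293.29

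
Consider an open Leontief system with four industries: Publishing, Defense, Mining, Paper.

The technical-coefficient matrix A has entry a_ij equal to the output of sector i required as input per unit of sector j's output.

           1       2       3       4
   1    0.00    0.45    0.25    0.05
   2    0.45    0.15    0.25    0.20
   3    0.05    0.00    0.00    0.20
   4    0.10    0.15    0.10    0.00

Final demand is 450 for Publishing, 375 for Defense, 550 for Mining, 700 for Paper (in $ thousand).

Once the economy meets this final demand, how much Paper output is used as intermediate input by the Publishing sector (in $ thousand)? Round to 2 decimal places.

I − A =
  [   1.00    -0.45    -0.25    -0.05]
  [  -0.45     0.85    -0.25    -0.20]
  [  -0.05     0.00     1.00    -0.20]
  [  -0.10    -0.15    -0.10     1.00]
Compute the cofactors C_ij = (−1)^(i+j)·(3×3 minor ij) of I−A; the adjugate is their transpose:
adj(I−A) = Cᵀ =
  [ 0.795500   0.456000   0.332625   0.197500]
  [ 0.479500   0.957250   0.388500   0.293125]
  [ 0.071500   0.061875   0.600875   0.136125]
  [ 0.158625   0.195375   0.151625   0.631250]
det(I−A) = Σ_j (I−A)_1j·C_1j = (1.00)(0.795500) + (-0.45)(0.479500) + (-0.25)(0.071500) + (-0.05)(0.158625) = 0.55391875
(I − A)⁻¹ = adj(I−A) / det(I−A) ≈
  [   1.4361     0.8232     0.6005     0.3566]
  [   0.8657     1.7281     0.7014     0.5292]
  [   0.1291     0.1117     1.0848     0.2457]
  [   0.2864     0.3527     0.2737     1.1396]
First solve x = (I − A)⁻¹ d = adj(I−A)·d / det(I−A); in particular x_1 = (0.795500·450 + 0.456000·375 + 0.332625·550 + 0.197500·700) / 0.55391875 = 850.16875 / 0.55391875 ≈ 1534.8257.
Intermediate flow from 4 to 1: z_41 = a_41 · x_1 = 0.10 × 850.16875 / 0.55391875 = 85.016875 / 0.55391875 ≈ 153.48.

z_41 = 153.48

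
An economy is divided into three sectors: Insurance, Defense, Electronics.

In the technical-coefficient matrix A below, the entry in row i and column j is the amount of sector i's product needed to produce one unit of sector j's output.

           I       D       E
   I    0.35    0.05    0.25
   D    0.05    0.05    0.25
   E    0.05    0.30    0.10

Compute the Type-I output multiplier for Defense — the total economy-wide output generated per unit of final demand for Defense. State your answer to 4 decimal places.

m_D = 1.8219

I − A =
  [   0.65    -0.05    -0.25]
  [  -0.05     0.95    -0.25]
  [  -0.05    -0.30     0.90]
Cofactors of I−A, C_ij = (−1)^(i+j)·(minor ij) (rows/columns in the sector order above):
  C_11 = (0.95)(0.90) − (-0.25)(-0.30) = 0.7800
  C_12 = −[(-0.05)(0.90) − (-0.25)(-0.05)] = 0.0575
  C_13 = (-0.05)(-0.30) − (0.95)(-0.05) = 0.0625
  C_21 = −[(-0.05)(0.90) − (-0.25)(-0.30)] = 0.1200
  C_22 = (0.65)(0.90) − (-0.25)(-0.05) = 0.5725
  C_23 = −[(0.65)(-0.30) − (-0.05)(-0.05)] = 0.1975
  C_31 = (-0.05)(-0.25) − (-0.25)(0.95) = 0.2500
  C_32 = −[(0.65)(-0.25) − (-0.25)(-0.05)] = 0.1750
  C_33 = (0.65)(0.95) − (-0.05)(-0.05) = 0.6150
det(I−A) = Σ_j (I−A)_1j·C_1j = (0.65)(0.7800) + (-0.05)(0.0575) + (-0.25)(0.0625) = 0.4885
adj(I−A) = Cᵀ =
  [ 0.7800   0.1200   0.2500]
  [ 0.0575   0.5725   0.1750]
  [ 0.0625   0.1975   0.6150]
(I − A)⁻¹ = adj(I−A) / det(I−A) ≈
  [   1.59672     0.24565     0.51177]
  [   0.11771     1.17195     0.35824]
  [   0.12794     0.40430     1.25896]
The output multiplier for sector j is the column-j sum of the Leontief inverse (I − A)⁻¹ = adj(I−A) / det(I−A).
Column D of adj(I−A): (0.1200, 0.5725, 0.1975); det(I−A) = 0.4885.
m_D = (0.1200 + 0.5725 + 0.1975) / 0.4885 = 0.89 / 0.4885 ≈ 1.8219.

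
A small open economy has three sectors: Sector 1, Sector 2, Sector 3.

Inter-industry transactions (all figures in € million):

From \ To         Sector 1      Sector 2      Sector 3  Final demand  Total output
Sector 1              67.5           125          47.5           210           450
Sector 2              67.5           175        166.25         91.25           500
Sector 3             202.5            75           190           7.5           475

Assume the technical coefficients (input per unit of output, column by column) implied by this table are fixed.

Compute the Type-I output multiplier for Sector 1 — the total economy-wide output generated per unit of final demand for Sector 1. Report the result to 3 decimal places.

m_1 = 4.651

Technical coefficients a_ij = z_ij / X_j:
  a_11 = 67.5/450 = 0.15, a_21 = 67.5/450 = 0.15, a_31 = 202.5/450 = 0.45
  a_12 = 125/500 = 0.25, a_22 = 175/500 = 0.35, a_32 = 75/500 = 0.15
  a_13 = 47.5/475 = 0.10, a_23 = 166.25/475 = 0.35, a_33 = 190/475 = 0.40
I − A =
  [   0.85    -0.25    -0.10]
  [  -0.15     0.65    -0.35]
  [  -0.45    -0.15     0.60]
Cofactors of I−A, C_ij = (−1)^(i+j)·(minor ij) (rows/columns in the sector order above):
  C_11 = (0.65)(0.60) − (-0.35)(-0.15) = 0.3375
  C_12 = −[(-0.15)(0.60) − (-0.35)(-0.45)] = 0.2475
  C_13 = (-0.15)(-0.15) − (0.65)(-0.45) = 0.3150
  C_21 = −[(-0.25)(0.60) − (-0.10)(-0.15)] = 0.1650
  C_22 = (0.85)(0.60) − (-0.10)(-0.45) = 0.4650
  C_23 = −[(0.85)(-0.15) − (-0.25)(-0.45)] = 0.2400
  C_31 = (-0.25)(-0.35) − (-0.10)(0.65) = 0.1525
  C_32 = −[(0.85)(-0.35) − (-0.10)(-0.15)] = 0.3125
  C_33 = (0.85)(0.65) − (-0.25)(-0.15) = 0.5150
det(I−A) = Σ_j (I−A)_1j·C_1j = (0.85)(0.3375) + (-0.25)(0.2475) + (-0.10)(0.3150) = 0.1935
adj(I−A) = Cᵀ =
  [ 0.3375   0.1650   0.1525]
  [ 0.2475   0.4650   0.3125]
  [ 0.3150   0.2400   0.5150]
(I − A)⁻¹ = adj(I−A) / det(I−A) ≈
  [   1.7442     0.8527     0.7881]
  [   1.2791     2.4031     1.6150]
  [   1.6279     1.2403     2.6615]
The output multiplier for sector j is the column-j sum of the Leontief inverse (I − A)⁻¹ = adj(I−A) / det(I−A).
Column 1 of adj(I−A): (0.3375, 0.2475, 0.3150); det(I−A) = 0.1935.
m_1 = (0.3375 + 0.2475 + 0.3150) / 0.1935 = 0.90 / 0.1935 ≈ 4.651.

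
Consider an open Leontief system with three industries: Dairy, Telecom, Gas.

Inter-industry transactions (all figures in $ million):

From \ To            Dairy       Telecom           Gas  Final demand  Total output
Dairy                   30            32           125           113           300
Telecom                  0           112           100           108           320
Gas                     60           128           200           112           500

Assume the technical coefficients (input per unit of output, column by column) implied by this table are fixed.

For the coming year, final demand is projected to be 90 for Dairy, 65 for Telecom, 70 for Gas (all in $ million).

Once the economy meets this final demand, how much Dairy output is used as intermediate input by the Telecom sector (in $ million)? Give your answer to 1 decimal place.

z_12 = 19.8

Technical coefficients a_ij = z_ij / X_j:
  a_11 = 30/300 = 0.10, a_21 = 0/300 = 0.00, a_31 = 60/300 = 0.20
  a_12 = 32/320 = 0.10, a_22 = 112/320 = 0.35, a_32 = 128/320 = 0.40
  a_13 = 125/500 = 0.25, a_23 = 100/500 = 0.20, a_33 = 200/500 = 0.40
I − A =
  [   0.90    -0.10    -0.25]
  [   0.00     0.65    -0.20]
  [  -0.20    -0.40     0.60]
Cofactors of I−A, C_ij = (−1)^(i+j)·(minor ij) (rows/columns in the sector order above):
  C_11 = (0.65)(0.60) − (-0.20)(-0.40) = 0.3100
  C_12 = −[(0.00)(0.60) − (-0.20)(-0.20)] = 0.0400
  C_13 = (0.00)(-0.40) − (0.65)(-0.20) = 0.1300
  C_21 = −[(-0.10)(0.60) − (-0.25)(-0.40)] = 0.1600
  C_22 = (0.90)(0.60) − (-0.25)(-0.20) = 0.4900
  C_23 = −[(0.90)(-0.40) − (-0.10)(-0.20)] = 0.3800
  C_31 = (-0.10)(-0.20) − (-0.25)(0.65) = 0.1825
  C_32 = −[(0.90)(-0.20) − (-0.25)(0.00)] = 0.1800
  C_33 = (0.90)(0.65) − (-0.10)(0.00) = 0.5850
det(I−A) = Σ_j (I−A)_1j·C_1j = (0.90)(0.3100) + (-0.10)(0.0400) + (-0.25)(0.1300) = 0.2425
adj(I−A) = Cᵀ =
  [ 0.3100   0.1600   0.1825]
  [ 0.0400   0.4900   0.1800]
  [ 0.1300   0.3800   0.5850]
(I − A)⁻¹ = adj(I−A) / det(I−A) ≈
  [   1.2784     0.6598     0.7526]
  [   0.1649     2.0206     0.7423]
  [   0.5361     1.5670     2.4124]
First solve x = (I − A)⁻¹ d = adj(I−A)·d / det(I−A); in particular x_2 = (0.0400·90 + 0.4900·65 + 0.1800·70) / 0.2425 = 48.05 / 0.2425 ≈ 198.144.
Intermediate flow from 1 to 2: z_12 = a_12 · x_2 = 0.10 × 48.05 / 0.2425 = 4.805 / 0.2425 ≈ 19.8.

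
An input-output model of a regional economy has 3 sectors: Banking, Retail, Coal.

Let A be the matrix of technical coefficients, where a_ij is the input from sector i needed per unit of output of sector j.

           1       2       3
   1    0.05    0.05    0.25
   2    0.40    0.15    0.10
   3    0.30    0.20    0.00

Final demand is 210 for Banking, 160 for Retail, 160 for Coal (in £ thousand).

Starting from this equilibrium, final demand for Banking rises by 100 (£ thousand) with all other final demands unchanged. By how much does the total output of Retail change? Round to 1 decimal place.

Δx_2 = 62.9

I − A =
  [   0.95    -0.05    -0.25]
  [  -0.40     0.85    -0.10]
  [  -0.30    -0.20     1.00]
Cofactors of I−A, C_ij = (−1)^(i+j)·(minor ij) (rows/columns in the sector order above):
  C_11 = (0.85)(1.00) − (-0.10)(-0.20) = 0.8300
  C_12 = −[(-0.40)(1.00) − (-0.10)(-0.30)] = 0.4300
  C_13 = (-0.40)(-0.20) − (0.85)(-0.30) = 0.3350
  C_21 = −[(-0.05)(1.00) − (-0.25)(-0.20)] = 0.1000
  C_22 = (0.95)(1.00) − (-0.25)(-0.30) = 0.8750
  C_23 = −[(0.95)(-0.20) − (-0.05)(-0.30)] = 0.2050
  C_31 = (-0.05)(-0.10) − (-0.25)(0.85) = 0.2175
  C_32 = −[(0.95)(-0.10) − (-0.25)(-0.40)] = 0.1950
  C_33 = (0.95)(0.85) − (-0.05)(-0.40) = 0.7875
det(I−A) = Σ_j (I−A)_1j·C_1j = (0.95)(0.8300) + (-0.05)(0.4300) + (-0.25)(0.3350) = 0.68325
adj(I−A) = Cᵀ =
  [ 0.8300   0.1000   0.2175]
  [ 0.4300   0.8750   0.1950]
  [ 0.3350   0.2050   0.7875]
(I − A)⁻¹ = adj(I−A) / det(I−A) ≈
  [   1.2148     0.1464     0.3183]
  [   0.6293     1.2806     0.2854]
  [   0.4903     0.3000     1.1526]
Δx = (I − A)⁻¹ Δd with Δd having +100 in the Banking component and 0 elsewhere.
So Δx_2 = L_21 · (+100), where L_21 = adj(I−A)_21 / det(I−A) = 0.4300 / 0.68325.
Δx_2 = 0.4300 × (+100) / 0.68325 = 43.00 / 0.68325 ≈ 62.9.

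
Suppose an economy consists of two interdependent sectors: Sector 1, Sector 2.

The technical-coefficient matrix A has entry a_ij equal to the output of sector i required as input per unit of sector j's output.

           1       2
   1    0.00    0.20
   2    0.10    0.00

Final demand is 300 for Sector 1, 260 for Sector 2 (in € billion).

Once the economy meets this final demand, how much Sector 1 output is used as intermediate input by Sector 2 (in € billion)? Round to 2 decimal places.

z_12 = 59.18

I − A =
  [   1.00    -0.20]
  [  -0.10     1.00]
det(I−A) = (1.00)(1.00) − (-0.20)(-0.10) = 0.9800
adj(I−A) = [[1.00, 0.20], [0.10, 1.00]]
(I − A)⁻¹ = adj(I−A) / det(I−A) ≈
  [   1.0204     0.2041]
  [   0.1020     1.0204]
First solve x = (I − A)⁻¹ d = adj(I−A)·d / det(I−A); in particular x_2 = (0.10·300 + 1.00·260) / 0.9800 = 290.00 / 0.9800 ≈ 295.9184.
Intermediate flow from 1 to 2: z_12 = a_12 · x_2 = 0.20 × 290.00 / 0.9800 = 58.00 / 0.9800 ≈ 59.18.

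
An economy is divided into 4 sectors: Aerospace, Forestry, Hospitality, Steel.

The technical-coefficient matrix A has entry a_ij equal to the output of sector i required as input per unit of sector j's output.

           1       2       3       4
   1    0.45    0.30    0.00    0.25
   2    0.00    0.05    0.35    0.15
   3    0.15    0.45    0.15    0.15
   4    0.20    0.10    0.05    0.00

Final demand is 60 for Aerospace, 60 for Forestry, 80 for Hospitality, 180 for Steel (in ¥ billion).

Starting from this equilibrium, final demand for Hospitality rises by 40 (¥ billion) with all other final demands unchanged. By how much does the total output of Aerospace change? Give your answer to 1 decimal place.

I − A =
  [   0.55    -0.30     0.00    -0.25]
  [   0.00     0.95    -0.35    -0.15]
  [  -0.15    -0.45     0.85    -0.15]
  [  -0.20    -0.10    -0.05     1.00]
Compute the cofactors C_ij = (−1)^(i+j)·(3×3 minor ij) of I−A; the adjugate is their transpose:
adj(I−A) = Cᵀ =
  [ 0.621500   0.279625   0.127875   0.216500]
  [ 0.089625   0.419000   0.179125   0.112125]
  [ 0.182250   0.291000   0.457750   0.157875]
  [ 0.142375   0.112375   0.066375   0.341750]
det(I−A) = Σ_j (I−A)_1j·C_1j = (0.55)(0.621500) + (-0.30)(0.089625) + (0.00)(0.182250) + (-0.25)(0.142375) = 0.27934375
(I − A)⁻¹ = adj(I−A) / det(I−A) ≈
  [   2.2249     1.0010     0.4578     0.7750]
  [   0.3208     1.4999     0.6412     0.4014]
  [   0.6524     1.0417     1.6387     0.5652]
  [   0.5097     0.4023     0.2376     1.2234]
Δx = (I − A)⁻¹ Δd with Δd having +40 in the Hospitality component and 0 elsewhere.
So Δx_1 = L_13 · (+40), where L_13 = adj(I−A)_13 / det(I−A) = 0.127875 / 0.27934375.
Δx_1 = 0.127875 × (+40) / 0.27934375 = 5.115 / 0.27934375 ≈ 18.3.

Δx_1 = 18.3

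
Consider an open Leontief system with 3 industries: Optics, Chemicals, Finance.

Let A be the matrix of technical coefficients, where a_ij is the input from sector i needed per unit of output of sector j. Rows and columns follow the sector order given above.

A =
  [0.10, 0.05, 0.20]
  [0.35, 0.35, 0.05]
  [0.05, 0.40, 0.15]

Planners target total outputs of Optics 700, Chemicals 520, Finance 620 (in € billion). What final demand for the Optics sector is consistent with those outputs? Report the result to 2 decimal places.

d_1 = 480.00

I − A =
  [   0.90    -0.05    -0.20]
  [  -0.35     0.65    -0.05]
  [  -0.05    -0.40     0.85]
d = (I − A) x:
  d_1 = (+0.90)·700 + (-0.05)·520 + (-0.20)·620 = 480.00
  d_2 = (-0.35)·700 + (+0.65)·520 + (-0.05)·620 = 62.00
  d_3 = (-0.05)·700 + (-0.40)·520 + (+0.85)·620 = 284.00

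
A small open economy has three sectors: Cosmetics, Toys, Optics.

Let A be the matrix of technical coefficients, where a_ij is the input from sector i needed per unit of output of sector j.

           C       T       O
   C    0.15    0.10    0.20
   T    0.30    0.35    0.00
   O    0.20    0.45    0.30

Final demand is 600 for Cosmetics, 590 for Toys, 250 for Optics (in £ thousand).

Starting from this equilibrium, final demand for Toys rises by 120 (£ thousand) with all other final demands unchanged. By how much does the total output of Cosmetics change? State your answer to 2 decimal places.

Δx_C = 61.39

I − A =
  [   0.85    -0.10    -0.20]
  [  -0.30     0.65     0.00]
  [  -0.20    -0.45     0.70]
Cofactors of I−A, C_ij = (−1)^(i+j)·(minor ij) (rows/columns in the sector order above):
  C_11 = (0.65)(0.70) − (0.00)(-0.45) = 0.4550
  C_12 = −[(-0.30)(0.70) − (0.00)(-0.20)] = 0.2100
  C_13 = (-0.30)(-0.45) − (0.65)(-0.20) = 0.2650
  C_21 = −[(-0.10)(0.70) − (-0.20)(-0.45)] = 0.1600
  C_22 = (0.85)(0.70) − (-0.20)(-0.20) = 0.5550
  C_23 = −[(0.85)(-0.45) − (-0.10)(-0.20)] = 0.4025
  C_31 = (-0.10)(0.00) − (-0.20)(0.65) = 0.1300
  C_32 = −[(0.85)(0.00) − (-0.20)(-0.30)] = 0.0600
  C_33 = (0.85)(0.65) − (-0.10)(-0.30) = 0.5225
det(I−A) = Σ_j (I−A)_1j·C_1j = (0.85)(0.4550) + (-0.10)(0.2100) + (-0.20)(0.2650) = 0.31275
adj(I−A) = Cᵀ =
  [ 0.4550   0.1600   0.1300]
  [ 0.2100   0.5550   0.0600]
  [ 0.2650   0.4025   0.5225]
(I − A)⁻¹ = adj(I−A) / det(I−A) ≈
  [   1.4548     0.5116     0.4157]
  [   0.6715     1.7746     0.1918]
  [   0.8473     1.2870     1.6707]
Δx = (I − A)⁻¹ Δd with Δd having +120 in the Toys component and 0 elsewhere.
So Δx_C = L_CT · (+120), where L_CT = adj(I−A)_CT / det(I−A) = 0.1600 / 0.31275.
Δx_C = 0.1600 × (+120) / 0.31275 = 19.20 / 0.31275 ≈ 61.39.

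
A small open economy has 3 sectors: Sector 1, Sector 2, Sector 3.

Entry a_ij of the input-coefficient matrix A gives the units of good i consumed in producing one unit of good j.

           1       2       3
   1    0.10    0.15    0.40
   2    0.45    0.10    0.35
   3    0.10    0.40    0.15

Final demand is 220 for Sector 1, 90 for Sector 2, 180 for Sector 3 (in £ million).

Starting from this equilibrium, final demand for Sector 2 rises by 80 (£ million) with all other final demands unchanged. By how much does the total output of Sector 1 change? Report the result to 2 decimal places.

Δx_1 = 58.69

I − A =
  [   0.90    -0.15    -0.40]
  [  -0.45     0.90    -0.35]
  [  -0.10    -0.40     0.85]
Cofactors of I−A, C_ij = (−1)^(i+j)·(minor ij) (rows/columns in the sector order above):
  C_11 = (0.90)(0.85) − (-0.35)(-0.40) = 0.6250
  C_12 = −[(-0.45)(0.85) − (-0.35)(-0.10)] = 0.4175
  C_13 = (-0.45)(-0.40) − (0.90)(-0.10) = 0.2700
  C_21 = −[(-0.15)(0.85) − (-0.40)(-0.40)] = 0.2875
  C_22 = (0.90)(0.85) − (-0.40)(-0.10) = 0.7250
  C_23 = −[(0.90)(-0.40) − (-0.15)(-0.10)] = 0.3750
  C_31 = (-0.15)(-0.35) − (-0.40)(0.90) = 0.4125
  C_32 = −[(0.90)(-0.35) − (-0.40)(-0.45)] = 0.4950
  C_33 = (0.90)(0.90) − (-0.15)(-0.45) = 0.7425
det(I−A) = Σ_j (I−A)_1j·C_1j = (0.90)(0.6250) + (-0.15)(0.4175) + (-0.40)(0.2700) = 0.391875
adj(I−A) = Cᵀ =
  [ 0.6250   0.2875   0.4125]
  [ 0.4175   0.7250   0.4950]
  [ 0.2700   0.3750   0.7425]
(I − A)⁻¹ = adj(I−A) / det(I−A) ≈
  [   1.5949     0.7337     1.0526]
  [   1.0654     1.8501     1.2632]
  [   0.6890     0.9569     1.8947]
Δx = (I − A)⁻¹ Δd with Δd having +80 in the Sector 2 component and 0 elsewhere.
So Δx_1 = L_12 · (+80), where L_12 = adj(I−A)_12 / det(I−A) = 0.2875 / 0.391875.
Δx_1 = 0.2875 × (+80) / 0.391875 = 23.00 / 0.391875 ≈ 58.69.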